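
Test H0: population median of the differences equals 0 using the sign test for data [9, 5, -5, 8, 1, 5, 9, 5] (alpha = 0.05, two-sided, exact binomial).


Step 1: Discard zero differences. Original n = 8; n_eff = number of nonzero differences = 8.
Nonzero differences (with sign): +9, +5, -5, +8, +1, +5, +9, +5
Step 2: Count signs: positive = 7, negative = 1.
Step 3: Under H0: P(positive) = 0.5, so the number of positives S ~ Bin(8, 0.5).
Step 4: Two-sided exact p-value = sum of Bin(8,0.5) probabilities at or below the observed probability = 0.070312.
Step 5: alpha = 0.05. fail to reject H0.

n_eff = 8, pos = 7, neg = 1, p = 0.070312, fail to reject H0.


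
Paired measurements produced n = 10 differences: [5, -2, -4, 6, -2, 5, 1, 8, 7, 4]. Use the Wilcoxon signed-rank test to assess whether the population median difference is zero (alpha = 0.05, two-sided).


Step 1: Drop any zero differences (none here) and take |d_i|.
|d| = [5, 2, 4, 6, 2, 5, 1, 8, 7, 4]
Step 2: Midrank |d_i| (ties get averaged ranks).
ranks: |5|->6.5, |2|->2.5, |4|->4.5, |6|->8, |2|->2.5, |5|->6.5, |1|->1, |8|->10, |7|->9, |4|->4.5
Step 3: Attach original signs; sum ranks with positive sign and with negative sign.
W+ = 6.5 + 8 + 6.5 + 1 + 10 + 9 + 4.5 = 45.5
W- = 2.5 + 4.5 + 2.5 = 9.5
(Check: W+ + W- = 55 should equal n(n+1)/2 = 55.)
Step 4: Test statistic W = min(W+, W-) = 9.5.
Step 5: Ties in |d|, so use the tie-corrected normal approximation.
        E[W] = n(n+1)/4 = 10*11/4 = 27.5.
        Tie groups: |d|=2 (t=2), |d|=4 (t=2), |d|=5 (t=2); sum(t^3 - t) = 18.
        Var[W] = n(n+1)(2n+1)/24 - sum(t^3-t)/48 = 2310/24 - 18/48 = 95.875.
        z = (W - E[W]) / sqrt(Var[W]) = (9.5 - 27.5) / 9.7916 = -1.8383.
        Two-sided p = 2*Phi(z) = 0.066016.
Step 6: alpha = 0.05. fail to reject H0.

W+ = 45.5, W- = 9.5, W = min = 9.5, p = 0.066016, fail to reject H0.


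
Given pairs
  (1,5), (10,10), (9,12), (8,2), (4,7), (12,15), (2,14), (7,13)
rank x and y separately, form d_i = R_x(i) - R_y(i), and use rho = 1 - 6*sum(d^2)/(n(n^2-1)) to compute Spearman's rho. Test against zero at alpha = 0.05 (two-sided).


Step 1: Rank x and y separately (midranks; no ties here).
rank(x): 1->1, 10->7, 9->6, 8->5, 4->3, 12->8, 2->2, 7->4
rank(y): 5->2, 10->4, 12->5, 2->1, 7->3, 15->8, 14->7, 13->6
Step 2: d_i = R_x(i) - R_y(i); compute d_i^2.
  (1-2)^2=1, (7-4)^2=9, (6-5)^2=1, (5-1)^2=16, (3-3)^2=0, (8-8)^2=0, (2-7)^2=25, (4-6)^2=4
sum(d^2) = 56.
Step 3: rho = 1 - 6*56 / (8*(8^2 - 1)) = 1 - 336/504 = 0.333333.
Step 4: Under H0, t = rho * sqrt((n-2)/(1-rho^2)) = 0.8660 ~ t(6).
Step 5: Two-sided p-value from the t-distribution with 6 df = 0.419753.
Step 6: alpha = 0.05. fail to reject H0.

rho = 0.3333, p = 0.419753, fail to reject H0 at alpha = 0.05.


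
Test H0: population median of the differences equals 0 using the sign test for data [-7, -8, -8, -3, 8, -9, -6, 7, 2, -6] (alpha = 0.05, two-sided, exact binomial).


Step 1: Discard zero differences. Original n = 10; n_eff = number of nonzero differences = 10.
Nonzero differences (with sign): -7, -8, -8, -3, +8, -9, -6, +7, +2, -6
Step 2: Count signs: positive = 3, negative = 7.
Step 3: Under H0: P(positive) = 0.5, so the number of positives S ~ Bin(10, 0.5).
Step 4: Two-sided exact p-value = sum of Bin(10,0.5) probabilities at or below the observed probability = 0.343750.
Step 5: alpha = 0.05. fail to reject H0.

n_eff = 10, pos = 3, neg = 7, p = 0.343750, fail to reject H0.


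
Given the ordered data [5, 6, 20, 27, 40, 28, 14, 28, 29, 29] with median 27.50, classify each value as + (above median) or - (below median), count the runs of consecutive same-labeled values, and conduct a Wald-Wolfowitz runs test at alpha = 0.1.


Step 1: Compute median = 27.50; label A = above, B = below.
Labels in order: BBBBAABAAA  (n_A = 5, n_B = 5)
Step 2: Count runs R = 4.
Step 3: Under H0 (random ordering), E[R] = 2*n_A*n_B/(n_A+n_B) + 1 = 2*5*5/10 + 1 = 6.0000.
        Var[R] = 2*n_A*n_B*(2*n_A*n_B - n_A - n_B) / ((n_A+n_B)^2 * (n_A+n_B-1)) = 2000/900 = 2.2222.
        SD[R] = 1.4907.
Step 4: Continuity-corrected z = (R + 0.5 - E[R]) / SD[R] = (4 + 0.5 - 6.0000) / 1.4907 = -1.0062.
Step 5: Two-sided p-value via normal approximation = 2*(1 - Phi(|z|)) = 0.314305.
Step 6: alpha = 0.1. fail to reject H0.

R = 4, z = -1.0062, p = 0.314305, fail to reject H0.


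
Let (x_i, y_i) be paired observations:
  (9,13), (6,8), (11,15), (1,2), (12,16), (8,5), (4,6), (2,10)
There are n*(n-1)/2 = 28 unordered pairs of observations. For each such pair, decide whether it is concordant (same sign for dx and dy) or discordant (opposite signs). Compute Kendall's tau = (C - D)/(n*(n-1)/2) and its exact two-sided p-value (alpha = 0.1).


Step 1: Enumerate the 28 unordered pairs (i,j) with i<j and classify each by sign(x_j-x_i) * sign(y_j-y_i).
  (1,2):dx=-3,dy=-5->C; (1,3):dx=+2,dy=+2->C; (1,4):dx=-8,dy=-11->C; (1,5):dx=+3,dy=+3->C
  (1,6):dx=-1,dy=-8->C; (1,7):dx=-5,dy=-7->C; (1,8):dx=-7,dy=-3->C; (2,3):dx=+5,dy=+7->C
  (2,4):dx=-5,dy=-6->C; (2,5):dx=+6,dy=+8->C; (2,6):dx=+2,dy=-3->D; (2,7):dx=-2,dy=-2->C
  (2,8):dx=-4,dy=+2->D; (3,4):dx=-10,dy=-13->C; (3,5):dx=+1,dy=+1->C; (3,6):dx=-3,dy=-10->C
  (3,7):dx=-7,dy=-9->C; (3,8):dx=-9,dy=-5->C; (4,5):dx=+11,dy=+14->C; (4,6):dx=+7,dy=+3->C
  (4,7):dx=+3,dy=+4->C; (4,8):dx=+1,dy=+8->C; (5,6):dx=-4,dy=-11->C; (5,7):dx=-8,dy=-10->C
  (5,8):dx=-10,dy=-6->C; (6,7):dx=-4,dy=+1->D; (6,8):dx=-6,dy=+5->D; (7,8):dx=-2,dy=+4->D
Step 2: C = 23, D = 5, total pairs = 28.
Step 3: tau = (C - D)/(n(n-1)/2) = (23 - 5)/28 = 0.642857.
Step 4: Exact two-sided p-value (enumerate n! = 40320 permutations of y under H0): p = 0.031151.
Step 5: alpha = 0.1. reject H0.

tau_b = 0.6429 (C=23, D=5), p = 0.031151, reject H0.


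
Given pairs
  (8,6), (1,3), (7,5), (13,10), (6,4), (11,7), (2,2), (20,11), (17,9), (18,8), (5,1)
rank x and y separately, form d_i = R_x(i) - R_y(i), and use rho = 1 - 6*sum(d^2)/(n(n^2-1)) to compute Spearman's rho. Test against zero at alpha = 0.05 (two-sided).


Step 1: Rank x and y separately (midranks; no ties here).
rank(x): 8->6, 1->1, 7->5, 13->8, 6->4, 11->7, 2->2, 20->11, 17->9, 18->10, 5->3
rank(y): 6->6, 3->3, 5->5, 10->10, 4->4, 7->7, 2->2, 11->11, 9->9, 8->8, 1->1
Step 2: d_i = R_x(i) - R_y(i); compute d_i^2.
  (6-6)^2=0, (1-3)^2=4, (5-5)^2=0, (8-10)^2=4, (4-4)^2=0, (7-7)^2=0, (2-2)^2=0, (11-11)^2=0, (9-9)^2=0, (10-8)^2=4, (3-1)^2=4
sum(d^2) = 16.
Step 3: rho = 1 - 6*16 / (11*(11^2 - 1)) = 1 - 96/1320 = 0.927273.
Step 4: Under H0, t = rho * sqrt((n-2)/(1-rho^2)) = 7.4303 ~ t(9).
Step 5: Two-sided p-value from the t-distribution with 9 df = 0.000040.
Step 6: alpha = 0.05. reject H0.

rho = 0.9273, p = 0.000040, reject H0 at alpha = 0.05.


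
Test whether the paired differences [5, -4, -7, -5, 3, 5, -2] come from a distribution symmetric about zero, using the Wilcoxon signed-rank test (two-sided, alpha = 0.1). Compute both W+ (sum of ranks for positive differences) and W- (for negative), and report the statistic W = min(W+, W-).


Step 1: Drop any zero differences (none here) and take |d_i|.
|d| = [5, 4, 7, 5, 3, 5, 2]
Step 2: Midrank |d_i| (ties get averaged ranks).
ranks: |5|->5, |4|->3, |7|->7, |5|->5, |3|->2, |5|->5, |2|->1
Step 3: Attach original signs; sum ranks with positive sign and with negative sign.
W+ = 5 + 2 + 5 = 12
W- = 3 + 7 + 5 + 1 = 16
(Check: W+ + W- = 28 should equal n(n+1)/2 = 28.)
Step 4: Test statistic W = min(W+, W-) = 12.
Step 5: Ties in |d|, so use the tie-corrected normal approximation.
        E[W] = n(n+1)/4 = 7*8/4 = 14.
        Tie groups: |d|=5 (t=3); sum(t^3 - t) = 24.
        Var[W] = n(n+1)(2n+1)/24 - sum(t^3-t)/48 = 840/24 - 24/48 = 34.5.
        z = (W - E[W]) / sqrt(Var[W]) = (12 - 14) / 5.8737 = -0.3405.
        Two-sided p = 2*Phi(z) = 0.733478.
Step 6: alpha = 0.1. fail to reject H0.

W+ = 12, W- = 16, W = min = 12, p = 0.733478, fail to reject H0.


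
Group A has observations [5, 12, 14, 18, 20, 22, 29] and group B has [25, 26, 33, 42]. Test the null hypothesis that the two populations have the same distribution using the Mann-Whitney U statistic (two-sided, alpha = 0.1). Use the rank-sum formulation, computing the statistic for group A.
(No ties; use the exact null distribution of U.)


Step 1: Combine and sort all 11 observations; assign midranks.
sorted (value, group): (5,X), (12,X), (14,X), (18,X), (20,X), (22,X), (25,Y), (26,Y), (29,X), (33,Y), (42,Y)
ranks: 5->1, 12->2, 14->3, 18->4, 20->5, 22->6, 25->7, 26->8, 29->9, 33->10, 42->11
Step 2: Rank sum for X: R1 = 1 + 2 + 3 + 4 + 5 + 6 + 9 = 30.
Step 3: U_X = R1 - n1(n1+1)/2 = 30 - 7*8/2 = 30 - 28 = 2.
       U_Y = n1*n2 - U_X = 28 - 2 = 26.
Step 4: No ties, so the exact null distribution of U (based on enumerating the C(11,7) = 330 equally likely rank assignments) gives the two-sided p-value.
Step 5: p-value = 0.024242; compare to alpha = 0.1. reject H0.

U_X = 2, p = 0.024242, reject H0 at alpha = 0.1.


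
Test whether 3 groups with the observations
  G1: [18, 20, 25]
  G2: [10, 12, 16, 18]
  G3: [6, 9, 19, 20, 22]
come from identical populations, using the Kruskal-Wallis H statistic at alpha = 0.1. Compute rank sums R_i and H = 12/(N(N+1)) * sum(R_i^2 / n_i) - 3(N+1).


Step 1: Combine all N = 12 observations and assign midranks.
sorted (value, group, rank): (6,G3,1), (9,G3,2), (10,G2,3), (12,G2,4), (16,G2,5), (18,G1,6.5), (18,G2,6.5), (19,G3,8), (20,G1,9.5), (20,G3,9.5), (22,G3,11), (25,G1,12)
Step 2: Sum ranks within each group.
R_1 = 28 (n_1 = 3)
R_2 = 18.5 (n_2 = 4)
R_3 = 31.5 (n_3 = 5)
Step 3: H = 12/(N(N+1)) * sum(R_i^2/n_i) - 3(N+1)
     = 12/(12*13) * (28^2/3 + 18.5^2/4 + 31.5^2/5) - 3*13
     = 0.076923 * 545.346 - 39
     = 2.949679.
Step 4: Ties present; correction factor C = 1 - 12/(12^3 - 12) = 0.993007. Corrected H = 2.949679 / 0.993007 = 2.970452.
Step 5: Under H0, H ~ chi^2(2); p-value = 0.226451.
Step 6: alpha = 0.1. fail to reject H0.

H = 2.9705, df = 2, p = 0.226451, fail to reject H0.


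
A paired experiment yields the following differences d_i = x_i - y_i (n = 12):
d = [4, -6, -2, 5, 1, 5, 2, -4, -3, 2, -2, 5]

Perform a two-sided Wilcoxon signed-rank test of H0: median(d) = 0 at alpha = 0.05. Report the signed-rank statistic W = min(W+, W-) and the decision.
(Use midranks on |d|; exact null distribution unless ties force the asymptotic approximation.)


Step 1: Drop any zero differences (none here) and take |d_i|.
|d| = [4, 6, 2, 5, 1, 5, 2, 4, 3, 2, 2, 5]
Step 2: Midrank |d_i| (ties get averaged ranks).
ranks: |4|->7.5, |6|->12, |2|->3.5, |5|->10, |1|->1, |5|->10, |2|->3.5, |4|->7.5, |3|->6, |2|->3.5, |2|->3.5, |5|->10
Step 3: Attach original signs; sum ranks with positive sign and with negative sign.
W+ = 7.5 + 10 + 1 + 10 + 3.5 + 3.5 + 10 = 45.5
W- = 12 + 3.5 + 7.5 + 6 + 3.5 = 32.5
(Check: W+ + W- = 78 should equal n(n+1)/2 = 78.)
Step 4: Test statistic W = min(W+, W-) = 32.5.
Step 5: Ties in |d|, so use the tie-corrected normal approximation.
        E[W] = n(n+1)/4 = 12*13/4 = 39.
        Tie groups: |d|=2 (t=4), |d|=4 (t=2), |d|=5 (t=3); sum(t^3 - t) = 90.
        Var[W] = n(n+1)(2n+1)/24 - sum(t^3-t)/48 = 3900/24 - 90/48 = 160.625.
        z = (W - E[W]) / sqrt(Var[W]) = (32.5 - 39) / 12.6738 = -0.5129.
        Two-sided p = 2*Phi(z) = 0.608043.
Step 6: alpha = 0.05. fail to reject H0.

W+ = 45.5, W- = 32.5, W = min = 32.5, p = 0.608043, fail to reject H0.


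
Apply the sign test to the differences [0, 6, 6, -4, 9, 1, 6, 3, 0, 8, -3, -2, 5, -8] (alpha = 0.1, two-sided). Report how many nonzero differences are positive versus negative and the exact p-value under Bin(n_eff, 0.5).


Step 1: Discard zero differences. Original n = 14; n_eff = number of nonzero differences = 12.
Nonzero differences (with sign): +6, +6, -4, +9, +1, +6, +3, +8, -3, -2, +5, -8
Step 2: Count signs: positive = 8, negative = 4.
Step 3: Under H0: P(positive) = 0.5, so the number of positives S ~ Bin(12, 0.5).
Step 4: Two-sided exact p-value = sum of Bin(12,0.5) probabilities at or below the observed probability = 0.387695.
Step 5: alpha = 0.1. fail to reject H0.

n_eff = 12, pos = 8, neg = 4, p = 0.387695, fail to reject H0.


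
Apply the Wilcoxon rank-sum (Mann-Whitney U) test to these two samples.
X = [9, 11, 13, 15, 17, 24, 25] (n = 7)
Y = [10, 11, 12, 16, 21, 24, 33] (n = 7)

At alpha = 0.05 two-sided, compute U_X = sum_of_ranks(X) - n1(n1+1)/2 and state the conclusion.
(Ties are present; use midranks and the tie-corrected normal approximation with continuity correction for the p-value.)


Step 1: Combine and sort all 14 observations; assign midranks.
sorted (value, group): (9,X), (10,Y), (11,X), (11,Y), (12,Y), (13,X), (15,X), (16,Y), (17,X), (21,Y), (24,X), (24,Y), (25,X), (33,Y)
ranks: 9->1, 10->2, 11->3.5, 11->3.5, 12->5, 13->6, 15->7, 16->8, 17->9, 21->10, 24->11.5, 24->11.5, 25->13, 33->14
Step 2: Rank sum for X: R1 = 1 + 3.5 + 6 + 7 + 9 + 11.5 + 13 = 51.
Step 3: U_X = R1 - n1(n1+1)/2 = 51 - 7*8/2 = 51 - 28 = 23.
       U_Y = n1*n2 - U_X = 49 - 23 = 26.
Step 4: Ties are present, so use the tie-corrected normal approximation (with continuity correction) for the p-value.
Step 5: p-value = 0.898104; compare to alpha = 0.05. fail to reject H0.

U_X = 23, p = 0.898104, fail to reject H0 at alpha = 0.05.


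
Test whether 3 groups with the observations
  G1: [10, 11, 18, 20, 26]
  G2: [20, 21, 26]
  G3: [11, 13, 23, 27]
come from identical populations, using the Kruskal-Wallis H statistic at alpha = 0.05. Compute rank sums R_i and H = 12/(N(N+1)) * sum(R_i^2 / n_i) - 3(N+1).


Step 1: Combine all N = 12 observations and assign midranks.
sorted (value, group, rank): (10,G1,1), (11,G1,2.5), (11,G3,2.5), (13,G3,4), (18,G1,5), (20,G1,6.5), (20,G2,6.5), (21,G2,8), (23,G3,9), (26,G1,10.5), (26,G2,10.5), (27,G3,12)
Step 2: Sum ranks within each group.
R_1 = 25.5 (n_1 = 5)
R_2 = 25 (n_2 = 3)
R_3 = 27.5 (n_3 = 4)
Step 3: H = 12/(N(N+1)) * sum(R_i^2/n_i) - 3(N+1)
     = 12/(12*13) * (25.5^2/5 + 25^2/3 + 27.5^2/4) - 3*13
     = 0.076923 * 527.446 - 39
     = 1.572756.
Step 4: Ties present; correction factor C = 1 - 18/(12^3 - 12) = 0.989510. Corrected H = 1.572756 / 0.989510 = 1.589429.
Step 5: Under H0, H ~ chi^2(2); p-value = 0.451710.
Step 6: alpha = 0.05. fail to reject H0.

H = 1.5894, df = 2, p = 0.451710, fail to reject H0.


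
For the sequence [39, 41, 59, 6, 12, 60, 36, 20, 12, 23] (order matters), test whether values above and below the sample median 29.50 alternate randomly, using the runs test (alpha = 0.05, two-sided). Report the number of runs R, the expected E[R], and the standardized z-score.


Step 1: Compute median = 29.50; label A = above, B = below.
Labels in order: AAABBAABBB  (n_A = 5, n_B = 5)
Step 2: Count runs R = 4.
Step 3: Under H0 (random ordering), E[R] = 2*n_A*n_B/(n_A+n_B) + 1 = 2*5*5/10 + 1 = 6.0000.
        Var[R] = 2*n_A*n_B*(2*n_A*n_B - n_A - n_B) / ((n_A+n_B)^2 * (n_A+n_B-1)) = 2000/900 = 2.2222.
        SD[R] = 1.4907.
Step 4: Continuity-corrected z = (R + 0.5 - E[R]) / SD[R] = (4 + 0.5 - 6.0000) / 1.4907 = -1.0062.
Step 5: Two-sided p-value via normal approximation = 2*(1 - Phi(|z|)) = 0.314305.
Step 6: alpha = 0.05. fail to reject H0.

R = 4, z = -1.0062, p = 0.314305, fail to reject H0.


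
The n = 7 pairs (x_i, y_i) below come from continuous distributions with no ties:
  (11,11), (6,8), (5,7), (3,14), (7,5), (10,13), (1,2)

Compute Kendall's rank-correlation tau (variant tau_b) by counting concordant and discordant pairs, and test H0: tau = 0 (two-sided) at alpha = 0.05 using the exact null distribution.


Step 1: Enumerate the 21 unordered pairs (i,j) with i<j and classify each by sign(x_j-x_i) * sign(y_j-y_i).
  (1,2):dx=-5,dy=-3->C; (1,3):dx=-6,dy=-4->C; (1,4):dx=-8,dy=+3->D; (1,5):dx=-4,dy=-6->C
  (1,6):dx=-1,dy=+2->D; (1,7):dx=-10,dy=-9->C; (2,3):dx=-1,dy=-1->C; (2,4):dx=-3,dy=+6->D
  (2,5):dx=+1,dy=-3->D; (2,6):dx=+4,dy=+5->C; (2,7):dx=-5,dy=-6->C; (3,4):dx=-2,dy=+7->D
  (3,5):dx=+2,dy=-2->D; (3,6):dx=+5,dy=+6->C; (3,7):dx=-4,dy=-5->C; (4,5):dx=+4,dy=-9->D
  (4,6):dx=+7,dy=-1->D; (4,7):dx=-2,dy=-12->C; (5,6):dx=+3,dy=+8->C; (5,7):dx=-6,dy=-3->C
  (6,7):dx=-9,dy=-11->C
Step 2: C = 13, D = 8, total pairs = 21.
Step 3: tau = (C - D)/(n(n-1)/2) = (13 - 8)/21 = 0.238095.
Step 4: Exact two-sided p-value (enumerate n! = 5040 permutations of y under H0): p = 0.561905.
Step 5: alpha = 0.05. fail to reject H0.

tau_b = 0.2381 (C=13, D=8), p = 0.561905, fail to reject H0.


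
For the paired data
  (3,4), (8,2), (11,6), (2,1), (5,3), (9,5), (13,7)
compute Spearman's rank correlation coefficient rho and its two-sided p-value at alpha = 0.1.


Step 1: Rank x and y separately (midranks; no ties here).
rank(x): 3->2, 8->4, 11->6, 2->1, 5->3, 9->5, 13->7
rank(y): 4->4, 2->2, 6->6, 1->1, 3->3, 5->5, 7->7
Step 2: d_i = R_x(i) - R_y(i); compute d_i^2.
  (2-4)^2=4, (4-2)^2=4, (6-6)^2=0, (1-1)^2=0, (3-3)^2=0, (5-5)^2=0, (7-7)^2=0
sum(d^2) = 8.
Step 3: rho = 1 - 6*8 / (7*(7^2 - 1)) = 1 - 48/336 = 0.857143.
Step 4: Under H0, t = rho * sqrt((n-2)/(1-rho^2)) = 3.7210 ~ t(5).
Step 5: Two-sided p-value from the t-distribution with 5 df = 0.013697.
Step 6: alpha = 0.1. reject H0.

rho = 0.8571, p = 0.013697, reject H0 at alpha = 0.1.


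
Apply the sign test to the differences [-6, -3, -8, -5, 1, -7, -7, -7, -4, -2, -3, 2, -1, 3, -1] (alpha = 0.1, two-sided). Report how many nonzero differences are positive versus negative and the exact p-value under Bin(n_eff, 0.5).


Step 1: Discard zero differences. Original n = 15; n_eff = number of nonzero differences = 15.
Nonzero differences (with sign): -6, -3, -8, -5, +1, -7, -7, -7, -4, -2, -3, +2, -1, +3, -1
Step 2: Count signs: positive = 3, negative = 12.
Step 3: Under H0: P(positive) = 0.5, so the number of positives S ~ Bin(15, 0.5).
Step 4: Two-sided exact p-value = sum of Bin(15,0.5) probabilities at or below the observed probability = 0.035156.
Step 5: alpha = 0.1. reject H0.

n_eff = 15, pos = 3, neg = 12, p = 0.035156, reject H0.


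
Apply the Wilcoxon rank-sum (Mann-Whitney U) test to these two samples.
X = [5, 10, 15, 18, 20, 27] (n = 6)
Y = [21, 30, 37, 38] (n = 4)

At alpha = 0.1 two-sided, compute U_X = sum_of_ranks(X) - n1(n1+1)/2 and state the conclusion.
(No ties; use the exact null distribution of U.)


Step 1: Combine and sort all 10 observations; assign midranks.
sorted (value, group): (5,X), (10,X), (15,X), (18,X), (20,X), (21,Y), (27,X), (30,Y), (37,Y), (38,Y)
ranks: 5->1, 10->2, 15->3, 18->4, 20->5, 21->6, 27->7, 30->8, 37->9, 38->10
Step 2: Rank sum for X: R1 = 1 + 2 + 3 + 4 + 5 + 7 = 22.
Step 3: U_X = R1 - n1(n1+1)/2 = 22 - 6*7/2 = 22 - 21 = 1.
       U_Y = n1*n2 - U_X = 24 - 1 = 23.
Step 4: No ties, so the exact null distribution of U (based on enumerating the C(10,6) = 210 equally likely rank assignments) gives the two-sided p-value.
Step 5: p-value = 0.019048; compare to alpha = 0.1. reject H0.

U_X = 1, p = 0.019048, reject H0 at alpha = 0.1.


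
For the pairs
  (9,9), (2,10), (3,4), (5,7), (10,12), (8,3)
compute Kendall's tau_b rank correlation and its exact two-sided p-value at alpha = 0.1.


Step 1: Enumerate the 15 unordered pairs (i,j) with i<j and classify each by sign(x_j-x_i) * sign(y_j-y_i).
  (1,2):dx=-7,dy=+1->D; (1,3):dx=-6,dy=-5->C; (1,4):dx=-4,dy=-2->C; (1,5):dx=+1,dy=+3->C
  (1,6):dx=-1,dy=-6->C; (2,3):dx=+1,dy=-6->D; (2,4):dx=+3,dy=-3->D; (2,5):dx=+8,dy=+2->C
  (2,6):dx=+6,dy=-7->D; (3,4):dx=+2,dy=+3->C; (3,5):dx=+7,dy=+8->C; (3,6):dx=+5,dy=-1->D
  (4,5):dx=+5,dy=+5->C; (4,6):dx=+3,dy=-4->D; (5,6):dx=-2,dy=-9->C
Step 2: C = 9, D = 6, total pairs = 15.
Step 3: tau = (C - D)/(n(n-1)/2) = (9 - 6)/15 = 0.200000.
Step 4: Exact two-sided p-value (enumerate n! = 720 permutations of y under H0): p = 0.719444.
Step 5: alpha = 0.1. fail to reject H0.

tau_b = 0.2000 (C=9, D=6), p = 0.719444, fail to reject H0.


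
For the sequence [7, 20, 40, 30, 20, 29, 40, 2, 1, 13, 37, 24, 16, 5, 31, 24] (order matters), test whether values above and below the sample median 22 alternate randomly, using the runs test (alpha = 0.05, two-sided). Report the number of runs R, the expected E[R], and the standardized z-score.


Step 1: Compute median = 22; label A = above, B = below.
Labels in order: BBAABAABBBAABBAA  (n_A = 8, n_B = 8)
Step 2: Count runs R = 8.
Step 3: Under H0 (random ordering), E[R] = 2*n_A*n_B/(n_A+n_B) + 1 = 2*8*8/16 + 1 = 9.0000.
        Var[R] = 2*n_A*n_B*(2*n_A*n_B - n_A - n_B) / ((n_A+n_B)^2 * (n_A+n_B-1)) = 14336/3840 = 3.7333.
        SD[R] = 1.9322.
Step 4: Continuity-corrected z = (R + 0.5 - E[R]) / SD[R] = (8 + 0.5 - 9.0000) / 1.9322 = -0.2588.
Step 5: Two-sided p-value via normal approximation = 2*(1 - Phi(|z|)) = 0.795809.
Step 6: alpha = 0.05. fail to reject H0.

R = 8, z = -0.2588, p = 0.795809, fail to reject H0.


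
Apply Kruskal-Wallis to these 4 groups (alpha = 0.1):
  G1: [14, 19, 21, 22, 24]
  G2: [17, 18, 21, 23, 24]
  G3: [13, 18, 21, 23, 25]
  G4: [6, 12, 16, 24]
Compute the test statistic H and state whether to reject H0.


Step 1: Combine all N = 19 observations and assign midranks.
sorted (value, group, rank): (6,G4,1), (12,G4,2), (13,G3,3), (14,G1,4), (16,G4,5), (17,G2,6), (18,G2,7.5), (18,G3,7.5), (19,G1,9), (21,G1,11), (21,G2,11), (21,G3,11), (22,G1,13), (23,G2,14.5), (23,G3,14.5), (24,G1,17), (24,G2,17), (24,G4,17), (25,G3,19)
Step 2: Sum ranks within each group.
R_1 = 54 (n_1 = 5)
R_2 = 56 (n_2 = 5)
R_3 = 55 (n_3 = 5)
R_4 = 25 (n_4 = 4)
Step 3: H = 12/(N(N+1)) * sum(R_i^2/n_i) - 3(N+1)
     = 12/(19*20) * (54^2/5 + 56^2/5 + 55^2/5 + 25^2/4) - 3*20
     = 0.031579 * 1971.65 - 60
     = 2.262632.
Step 4: Ties present; correction factor C = 1 - 60/(19^3 - 19) = 0.991228. Corrected H = 2.262632 / 0.991228 = 2.282655.
Step 5: Under H0, H ~ chi^2(3); p-value = 0.515852.
Step 6: alpha = 0.1. fail to reject H0.

H = 2.2827, df = 3, p = 0.515852, fail to reject H0.


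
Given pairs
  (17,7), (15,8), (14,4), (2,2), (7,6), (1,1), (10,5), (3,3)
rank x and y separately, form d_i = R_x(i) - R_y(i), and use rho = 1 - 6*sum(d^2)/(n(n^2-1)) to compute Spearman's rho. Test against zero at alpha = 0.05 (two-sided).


Step 1: Rank x and y separately (midranks; no ties here).
rank(x): 17->8, 15->7, 14->6, 2->2, 7->4, 1->1, 10->5, 3->3
rank(y): 7->7, 8->8, 4->4, 2->2, 6->6, 1->1, 5->5, 3->3
Step 2: d_i = R_x(i) - R_y(i); compute d_i^2.
  (8-7)^2=1, (7-8)^2=1, (6-4)^2=4, (2-2)^2=0, (4-6)^2=4, (1-1)^2=0, (5-5)^2=0, (3-3)^2=0
sum(d^2) = 10.
Step 3: rho = 1 - 6*10 / (8*(8^2 - 1)) = 1 - 60/504 = 0.880952.
Step 4: Under H0, t = rho * sqrt((n-2)/(1-rho^2)) = 4.5601 ~ t(6).
Step 5: Two-sided p-value from the t-distribution with 6 df = 0.003850.
Step 6: alpha = 0.05. reject H0.

rho = 0.8810, p = 0.003850, reject H0 at alpha = 0.05.


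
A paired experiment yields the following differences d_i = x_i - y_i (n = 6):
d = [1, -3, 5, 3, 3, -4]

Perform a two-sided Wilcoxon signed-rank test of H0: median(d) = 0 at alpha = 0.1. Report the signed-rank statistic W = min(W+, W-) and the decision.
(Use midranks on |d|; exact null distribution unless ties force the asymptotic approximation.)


Step 1: Drop any zero differences (none here) and take |d_i|.
|d| = [1, 3, 5, 3, 3, 4]
Step 2: Midrank |d_i| (ties get averaged ranks).
ranks: |1|->1, |3|->3, |5|->6, |3|->3, |3|->3, |4|->5
Step 3: Attach original signs; sum ranks with positive sign and with negative sign.
W+ = 1 + 6 + 3 + 3 = 13
W- = 3 + 5 = 8
(Check: W+ + W- = 21 should equal n(n+1)/2 = 21.)
Step 4: Test statistic W = min(W+, W-) = 8.
Step 5: Ties in |d|, so use the tie-corrected normal approximation.
        E[W] = n(n+1)/4 = 6*7/4 = 10.5.
        Tie groups: |d|=3 (t=3); sum(t^3 - t) = 24.
        Var[W] = n(n+1)(2n+1)/24 - sum(t^3-t)/48 = 546/24 - 24/48 = 22.25.
        z = (W - E[W]) / sqrt(Var[W]) = (8 - 10.5) / 4.7170 = -0.5300.
        Two-sided p = 2*Phi(z) = 0.596113.
Step 6: alpha = 0.1. fail to reject H0.

W+ = 13, W- = 8, W = min = 8, p = 0.596113, fail to reject H0.


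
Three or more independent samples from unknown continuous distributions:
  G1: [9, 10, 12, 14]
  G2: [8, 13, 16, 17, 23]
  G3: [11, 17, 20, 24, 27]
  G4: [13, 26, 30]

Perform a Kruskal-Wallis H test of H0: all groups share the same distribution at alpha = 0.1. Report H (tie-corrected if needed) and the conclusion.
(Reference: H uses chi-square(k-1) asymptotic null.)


Step 1: Combine all N = 17 observations and assign midranks.
sorted (value, group, rank): (8,G2,1), (9,G1,2), (10,G1,3), (11,G3,4), (12,G1,5), (13,G2,6.5), (13,G4,6.5), (14,G1,8), (16,G2,9), (17,G2,10.5), (17,G3,10.5), (20,G3,12), (23,G2,13), (24,G3,14), (26,G4,15), (27,G3,16), (30,G4,17)
Step 2: Sum ranks within each group.
R_1 = 18 (n_1 = 4)
R_2 = 40 (n_2 = 5)
R_3 = 56.5 (n_3 = 5)
R_4 = 38.5 (n_4 = 3)
Step 3: H = 12/(N(N+1)) * sum(R_i^2/n_i) - 3(N+1)
     = 12/(17*18) * (18^2/4 + 40^2/5 + 56.5^2/5 + 38.5^2/3) - 3*18
     = 0.039216 * 1533.53 - 54
     = 6.138562.
Step 4: Ties present; correction factor C = 1 - 12/(17^3 - 17) = 0.997549. Corrected H = 6.138562 / 0.997549 = 6.153645.
Step 5: Under H0, H ~ chi^2(3); p-value = 0.104370.
Step 6: alpha = 0.1. fail to reject H0.

H = 6.1536, df = 3, p = 0.104370, fail to reject H0.


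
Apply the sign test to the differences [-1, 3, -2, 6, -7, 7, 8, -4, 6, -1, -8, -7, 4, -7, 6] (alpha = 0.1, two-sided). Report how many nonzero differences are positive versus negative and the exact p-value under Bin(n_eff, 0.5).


Step 1: Discard zero differences. Original n = 15; n_eff = number of nonzero differences = 15.
Nonzero differences (with sign): -1, +3, -2, +6, -7, +7, +8, -4, +6, -1, -8, -7, +4, -7, +6
Step 2: Count signs: positive = 7, negative = 8.
Step 3: Under H0: P(positive) = 0.5, so the number of positives S ~ Bin(15, 0.5).
Step 4: Two-sided exact p-value = sum of Bin(15,0.5) probabilities at or below the observed probability = 1.000000.
Step 5: alpha = 0.1. fail to reject H0.

n_eff = 15, pos = 7, neg = 8, p = 1.000000, fail to reject H0.


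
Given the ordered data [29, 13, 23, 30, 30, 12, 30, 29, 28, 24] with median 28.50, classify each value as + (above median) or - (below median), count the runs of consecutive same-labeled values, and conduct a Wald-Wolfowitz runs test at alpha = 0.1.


Step 1: Compute median = 28.50; label A = above, B = below.
Labels in order: ABBAABAABB  (n_A = 5, n_B = 5)
Step 2: Count runs R = 6.
Step 3: Under H0 (random ordering), E[R] = 2*n_A*n_B/(n_A+n_B) + 1 = 2*5*5/10 + 1 = 6.0000.
        Var[R] = 2*n_A*n_B*(2*n_A*n_B - n_A - n_B) / ((n_A+n_B)^2 * (n_A+n_B-1)) = 2000/900 = 2.2222.
        SD[R] = 1.4907.
Step 4: R = E[R], so z = 0 with no continuity correction.
Step 5: Two-sided p-value via normal approximation = 2*(1 - Phi(|z|)) = 1.000000.
Step 6: alpha = 0.1. fail to reject H0.

R = 6, z = 0.0000, p = 1.000000, fail to reject H0.


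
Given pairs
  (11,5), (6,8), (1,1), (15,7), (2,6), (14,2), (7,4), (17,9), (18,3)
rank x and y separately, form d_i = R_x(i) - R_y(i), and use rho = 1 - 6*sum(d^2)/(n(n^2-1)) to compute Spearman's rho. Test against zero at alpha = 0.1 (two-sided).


Step 1: Rank x and y separately (midranks; no ties here).
rank(x): 11->5, 6->3, 1->1, 15->7, 2->2, 14->6, 7->4, 17->8, 18->9
rank(y): 5->5, 8->8, 1->1, 7->7, 6->6, 2->2, 4->4, 9->9, 3->3
Step 2: d_i = R_x(i) - R_y(i); compute d_i^2.
  (5-5)^2=0, (3-8)^2=25, (1-1)^2=0, (7-7)^2=0, (2-6)^2=16, (6-2)^2=16, (4-4)^2=0, (8-9)^2=1, (9-3)^2=36
sum(d^2) = 94.
Step 3: rho = 1 - 6*94 / (9*(9^2 - 1)) = 1 - 564/720 = 0.216667.
Step 4: Under H0, t = rho * sqrt((n-2)/(1-rho^2)) = 0.5872 ~ t(7).
Step 5: Two-sided p-value from the t-distribution with 7 df = 0.575515.
Step 6: alpha = 0.1. fail to reject H0.

rho = 0.2167, p = 0.575515, fail to reject H0 at alpha = 0.1.


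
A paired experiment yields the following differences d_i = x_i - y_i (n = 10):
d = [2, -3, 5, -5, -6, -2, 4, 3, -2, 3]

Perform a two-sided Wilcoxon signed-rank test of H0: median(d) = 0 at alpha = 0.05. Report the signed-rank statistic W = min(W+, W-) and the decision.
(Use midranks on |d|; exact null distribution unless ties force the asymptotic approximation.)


Step 1: Drop any zero differences (none here) and take |d_i|.
|d| = [2, 3, 5, 5, 6, 2, 4, 3, 2, 3]
Step 2: Midrank |d_i| (ties get averaged ranks).
ranks: |2|->2, |3|->5, |5|->8.5, |5|->8.5, |6|->10, |2|->2, |4|->7, |3|->5, |2|->2, |3|->5
Step 3: Attach original signs; sum ranks with positive sign and with negative sign.
W+ = 2 + 8.5 + 7 + 5 + 5 = 27.5
W- = 5 + 8.5 + 10 + 2 + 2 = 27.5
(Check: W+ + W- = 55 should equal n(n+1)/2 = 55.)
Step 4: Test statistic W = min(W+, W-) = 27.5.
Step 5: Ties in |d|, so use the tie-corrected normal approximation.
        E[W] = n(n+1)/4 = 10*11/4 = 27.5.
        Tie groups: |d|=2 (t=3), |d|=3 (t=3), |d|=5 (t=2); sum(t^3 - t) = 54.
        Var[W] = n(n+1)(2n+1)/24 - sum(t^3-t)/48 = 2310/24 - 54/48 = 95.125.
        z = (W - E[W]) / sqrt(Var[W]) = (27.5 - 27.5) / 9.7532 = 0.0000.
        Two-sided p = 2*Phi(z) = 1.000000.
Step 6: alpha = 0.05. fail to reject H0.

W+ = 27.5, W- = 27.5, W = min = 27.5, p = 1.000000, fail to reject H0.


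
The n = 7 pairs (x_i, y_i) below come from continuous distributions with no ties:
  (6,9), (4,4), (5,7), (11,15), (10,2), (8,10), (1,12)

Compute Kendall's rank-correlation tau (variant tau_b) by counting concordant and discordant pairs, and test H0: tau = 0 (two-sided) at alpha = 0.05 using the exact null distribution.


Step 1: Enumerate the 21 unordered pairs (i,j) with i<j and classify each by sign(x_j-x_i) * sign(y_j-y_i).
  (1,2):dx=-2,dy=-5->C; (1,3):dx=-1,dy=-2->C; (1,4):dx=+5,dy=+6->C; (1,5):dx=+4,dy=-7->D
  (1,6):dx=+2,dy=+1->C; (1,7):dx=-5,dy=+3->D; (2,3):dx=+1,dy=+3->C; (2,4):dx=+7,dy=+11->C
  (2,5):dx=+6,dy=-2->D; (2,6):dx=+4,dy=+6->C; (2,7):dx=-3,dy=+8->D; (3,4):dx=+6,dy=+8->C
  (3,5):dx=+5,dy=-5->D; (3,6):dx=+3,dy=+3->C; (3,7):dx=-4,dy=+5->D; (4,5):dx=-1,dy=-13->C
  (4,6):dx=-3,dy=-5->C; (4,7):dx=-10,dy=-3->C; (5,6):dx=-2,dy=+8->D; (5,7):dx=-9,dy=+10->D
  (6,7):dx=-7,dy=+2->D
Step 2: C = 12, D = 9, total pairs = 21.
Step 3: tau = (C - D)/(n(n-1)/2) = (12 - 9)/21 = 0.142857.
Step 4: Exact two-sided p-value (enumerate n! = 5040 permutations of y under H0): p = 0.772619.
Step 5: alpha = 0.05. fail to reject H0.

tau_b = 0.1429 (C=12, D=9), p = 0.772619, fail to reject H0.


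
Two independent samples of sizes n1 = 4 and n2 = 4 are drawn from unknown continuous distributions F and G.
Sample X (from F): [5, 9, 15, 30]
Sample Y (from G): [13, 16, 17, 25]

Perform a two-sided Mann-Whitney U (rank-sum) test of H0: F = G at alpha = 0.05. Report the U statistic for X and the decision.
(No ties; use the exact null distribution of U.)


Step 1: Combine and sort all 8 observations; assign midranks.
sorted (value, group): (5,X), (9,X), (13,Y), (15,X), (16,Y), (17,Y), (25,Y), (30,X)
ranks: 5->1, 9->2, 13->3, 15->4, 16->5, 17->6, 25->7, 30->8
Step 2: Rank sum for X: R1 = 1 + 2 + 4 + 8 = 15.
Step 3: U_X = R1 - n1(n1+1)/2 = 15 - 4*5/2 = 15 - 10 = 5.
       U_Y = n1*n2 - U_X = 16 - 5 = 11.
Step 4: No ties, so the exact null distribution of U (based on enumerating the C(8,4) = 70 equally likely rank assignments) gives the two-sided p-value.
Step 5: p-value = 0.485714; compare to alpha = 0.05. fail to reject H0.

U_X = 5, p = 0.485714, fail to reject H0 at alpha = 0.05.


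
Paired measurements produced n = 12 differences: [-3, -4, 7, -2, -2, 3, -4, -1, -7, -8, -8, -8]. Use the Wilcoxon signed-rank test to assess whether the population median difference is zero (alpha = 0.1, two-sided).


Step 1: Drop any zero differences (none here) and take |d_i|.
|d| = [3, 4, 7, 2, 2, 3, 4, 1, 7, 8, 8, 8]
Step 2: Midrank |d_i| (ties get averaged ranks).
ranks: |3|->4.5, |4|->6.5, |7|->8.5, |2|->2.5, |2|->2.5, |3|->4.5, |4|->6.5, |1|->1, |7|->8.5, |8|->11, |8|->11, |8|->11
Step 3: Attach original signs; sum ranks with positive sign and with negative sign.
W+ = 8.5 + 4.5 = 13
W- = 4.5 + 6.5 + 2.5 + 2.5 + 6.5 + 1 + 8.5 + 11 + 11 + 11 = 65
(Check: W+ + W- = 78 should equal n(n+1)/2 = 78.)
Step 4: Test statistic W = min(W+, W-) = 13.
Step 5: Ties in |d|, so use the tie-corrected normal approximation.
        E[W] = n(n+1)/4 = 12*13/4 = 39.
        Tie groups: |d|=2 (t=2), |d|=3 (t=2), |d|=4 (t=2), |d|=7 (t=2), |d|=8 (t=3); sum(t^3 - t) = 48.
        Var[W] = n(n+1)(2n+1)/24 - sum(t^3-t)/48 = 3900/24 - 48/48 = 161.5.
        z = (W - E[W]) / sqrt(Var[W]) = (13 - 39) / 12.7083 = -2.0459.
        Two-sided p = 2*Phi(z) = 0.040765.
Step 6: alpha = 0.1. reject H0.

W+ = 13, W- = 65, W = min = 13, p = 0.040765, reject H0.


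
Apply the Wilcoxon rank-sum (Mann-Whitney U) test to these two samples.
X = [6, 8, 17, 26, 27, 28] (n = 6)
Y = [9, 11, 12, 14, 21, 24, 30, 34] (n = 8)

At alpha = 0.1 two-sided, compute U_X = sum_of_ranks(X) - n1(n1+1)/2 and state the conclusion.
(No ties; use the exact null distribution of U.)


Step 1: Combine and sort all 14 observations; assign midranks.
sorted (value, group): (6,X), (8,X), (9,Y), (11,Y), (12,Y), (14,Y), (17,X), (21,Y), (24,Y), (26,X), (27,X), (28,X), (30,Y), (34,Y)
ranks: 6->1, 8->2, 9->3, 11->4, 12->5, 14->6, 17->7, 21->8, 24->9, 26->10, 27->11, 28->12, 30->13, 34->14
Step 2: Rank sum for X: R1 = 1 + 2 + 7 + 10 + 11 + 12 = 43.
Step 3: U_X = R1 - n1(n1+1)/2 = 43 - 6*7/2 = 43 - 21 = 22.
       U_Y = n1*n2 - U_X = 48 - 22 = 26.
Step 4: No ties, so the exact null distribution of U (based on enumerating the C(14,6) = 3003 equally likely rank assignments) gives the two-sided p-value.
Step 5: p-value = 0.851815; compare to alpha = 0.1. fail to reject H0.

U_X = 22, p = 0.851815, fail to reject H0 at alpha = 0.1.


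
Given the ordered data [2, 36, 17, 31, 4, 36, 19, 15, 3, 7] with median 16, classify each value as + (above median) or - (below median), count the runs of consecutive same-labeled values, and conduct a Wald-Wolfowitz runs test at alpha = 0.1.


Step 1: Compute median = 16; label A = above, B = below.
Labels in order: BAAABAABBB  (n_A = 5, n_B = 5)
Step 2: Count runs R = 5.
Step 3: Under H0 (random ordering), E[R] = 2*n_A*n_B/(n_A+n_B) + 1 = 2*5*5/10 + 1 = 6.0000.
        Var[R] = 2*n_A*n_B*(2*n_A*n_B - n_A - n_B) / ((n_A+n_B)^2 * (n_A+n_B-1)) = 2000/900 = 2.2222.
        SD[R] = 1.4907.
Step 4: Continuity-corrected z = (R + 0.5 - E[R]) / SD[R] = (5 + 0.5 - 6.0000) / 1.4907 = -0.3354.
Step 5: Two-sided p-value via normal approximation = 2*(1 - Phi(|z|)) = 0.737316.
Step 6: alpha = 0.1. fail to reject H0.

R = 5, z = -0.3354, p = 0.737316, fail to reject H0.


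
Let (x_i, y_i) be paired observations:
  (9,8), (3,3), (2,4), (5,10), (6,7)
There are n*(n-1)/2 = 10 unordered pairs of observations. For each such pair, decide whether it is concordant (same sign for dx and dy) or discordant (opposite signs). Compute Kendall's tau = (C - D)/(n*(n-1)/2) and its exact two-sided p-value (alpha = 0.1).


Step 1: Enumerate the 10 unordered pairs (i,j) with i<j and classify each by sign(x_j-x_i) * sign(y_j-y_i).
  (1,2):dx=-6,dy=-5->C; (1,3):dx=-7,dy=-4->C; (1,4):dx=-4,dy=+2->D; (1,5):dx=-3,dy=-1->C
  (2,3):dx=-1,dy=+1->D; (2,4):dx=+2,dy=+7->C; (2,5):dx=+3,dy=+4->C; (3,4):dx=+3,dy=+6->C
  (3,5):dx=+4,dy=+3->C; (4,5):dx=+1,dy=-3->D
Step 2: C = 7, D = 3, total pairs = 10.
Step 3: tau = (C - D)/(n(n-1)/2) = (7 - 3)/10 = 0.400000.
Step 4: Exact two-sided p-value (enumerate n! = 120 permutations of y under H0): p = 0.483333.
Step 5: alpha = 0.1. fail to reject H0.

tau_b = 0.4000 (C=7, D=3), p = 0.483333, fail to reject H0.


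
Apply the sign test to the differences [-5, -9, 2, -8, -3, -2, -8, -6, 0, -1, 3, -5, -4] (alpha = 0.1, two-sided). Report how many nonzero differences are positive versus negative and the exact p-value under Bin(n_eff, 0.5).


Step 1: Discard zero differences. Original n = 13; n_eff = number of nonzero differences = 12.
Nonzero differences (with sign): -5, -9, +2, -8, -3, -2, -8, -6, -1, +3, -5, -4
Step 2: Count signs: positive = 2, negative = 10.
Step 3: Under H0: P(positive) = 0.5, so the number of positives S ~ Bin(12, 0.5).
Step 4: Two-sided exact p-value = sum of Bin(12,0.5) probabilities at or below the observed probability = 0.038574.
Step 5: alpha = 0.1. reject H0.

n_eff = 12, pos = 2, neg = 10, p = 0.038574, reject H0.


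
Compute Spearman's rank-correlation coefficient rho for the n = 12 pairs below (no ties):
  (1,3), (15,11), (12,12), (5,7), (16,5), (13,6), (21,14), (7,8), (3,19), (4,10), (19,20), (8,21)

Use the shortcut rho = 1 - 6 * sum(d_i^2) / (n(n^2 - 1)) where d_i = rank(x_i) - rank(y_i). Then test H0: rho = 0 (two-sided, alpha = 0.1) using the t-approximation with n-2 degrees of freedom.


Step 1: Rank x and y separately (midranks; no ties here).
rank(x): 1->1, 15->9, 12->7, 5->4, 16->10, 13->8, 21->12, 7->5, 3->2, 4->3, 19->11, 8->6
rank(y): 3->1, 11->7, 12->8, 7->4, 5->2, 6->3, 14->9, 8->5, 19->10, 10->6, 20->11, 21->12
Step 2: d_i = R_x(i) - R_y(i); compute d_i^2.
  (1-1)^2=0, (9-7)^2=4, (7-8)^2=1, (4-4)^2=0, (10-2)^2=64, (8-3)^2=25, (12-9)^2=9, (5-5)^2=0, (2-10)^2=64, (3-6)^2=9, (11-11)^2=0, (6-12)^2=36
sum(d^2) = 212.
Step 3: rho = 1 - 6*212 / (12*(12^2 - 1)) = 1 - 1272/1716 = 0.258741.
Step 4: Under H0, t = rho * sqrt((n-2)/(1-rho^2)) = 0.8471 ~ t(10).
Step 5: Two-sided p-value from the t-distribution with 10 df = 0.416775.
Step 6: alpha = 0.1. fail to reject H0.

rho = 0.2587, p = 0.416775, fail to reject H0 at alpha = 0.1.


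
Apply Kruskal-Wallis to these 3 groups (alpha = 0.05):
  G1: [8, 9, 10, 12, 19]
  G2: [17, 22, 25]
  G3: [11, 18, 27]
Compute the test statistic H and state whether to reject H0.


Step 1: Combine all N = 11 observations and assign midranks.
sorted (value, group, rank): (8,G1,1), (9,G1,2), (10,G1,3), (11,G3,4), (12,G1,5), (17,G2,6), (18,G3,7), (19,G1,8), (22,G2,9), (25,G2,10), (27,G3,11)
Step 2: Sum ranks within each group.
R_1 = 19 (n_1 = 5)
R_2 = 25 (n_2 = 3)
R_3 = 22 (n_3 = 3)
Step 3: H = 12/(N(N+1)) * sum(R_i^2/n_i) - 3(N+1)
     = 12/(11*12) * (19^2/5 + 25^2/3 + 22^2/3) - 3*12
     = 0.090909 * 441.867 - 36
     = 4.169697.
Step 4: No ties, so H is used without correction.
Step 5: Under H0, H ~ chi^2(2); p-value = 0.124326.
Step 6: alpha = 0.05. fail to reject H0.

H = 4.1697, df = 2, p = 0.124326, fail to reject H0.


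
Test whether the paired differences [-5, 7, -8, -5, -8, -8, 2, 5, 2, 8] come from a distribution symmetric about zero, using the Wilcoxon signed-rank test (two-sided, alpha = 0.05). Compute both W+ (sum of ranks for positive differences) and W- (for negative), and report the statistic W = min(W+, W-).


Step 1: Drop any zero differences (none here) and take |d_i|.
|d| = [5, 7, 8, 5, 8, 8, 2, 5, 2, 8]
Step 2: Midrank |d_i| (ties get averaged ranks).
ranks: |5|->4, |7|->6, |8|->8.5, |5|->4, |8|->8.5, |8|->8.5, |2|->1.5, |5|->4, |2|->1.5, |8|->8.5
Step 3: Attach original signs; sum ranks with positive sign and with negative sign.
W+ = 6 + 1.5 + 4 + 1.5 + 8.5 = 21.5
W- = 4 + 8.5 + 4 + 8.5 + 8.5 = 33.5
(Check: W+ + W- = 55 should equal n(n+1)/2 = 55.)
Step 4: Test statistic W = min(W+, W-) = 21.5.
Step 5: Ties in |d|, so use the tie-corrected normal approximation.
        E[W] = n(n+1)/4 = 10*11/4 = 27.5.
        Tie groups: |d|=2 (t=2), |d|=5 (t=3), |d|=8 (t=4); sum(t^3 - t) = 90.
        Var[W] = n(n+1)(2n+1)/24 - sum(t^3-t)/48 = 2310/24 - 90/48 = 94.375.
        z = (W - E[W]) / sqrt(Var[W]) = (21.5 - 27.5) / 9.7147 = -0.6176.
        Two-sided p = 2*Phi(z) = 0.536825.
Step 6: alpha = 0.05. fail to reject H0.

W+ = 21.5, W- = 33.5, W = min = 21.5, p = 0.536825, fail to reject H0.


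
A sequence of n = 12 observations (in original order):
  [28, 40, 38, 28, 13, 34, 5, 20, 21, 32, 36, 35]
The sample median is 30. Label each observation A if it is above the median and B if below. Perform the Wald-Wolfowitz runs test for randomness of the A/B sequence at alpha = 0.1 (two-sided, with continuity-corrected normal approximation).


Step 1: Compute median = 30; label A = above, B = below.
Labels in order: BAABBABBBAAA  (n_A = 6, n_B = 6)
Step 2: Count runs R = 6.
Step 3: Under H0 (random ordering), E[R] = 2*n_A*n_B/(n_A+n_B) + 1 = 2*6*6/12 + 1 = 7.0000.
        Var[R] = 2*n_A*n_B*(2*n_A*n_B - n_A - n_B) / ((n_A+n_B)^2 * (n_A+n_B-1)) = 4320/1584 = 2.7273.
        SD[R] = 1.6514.
Step 4: Continuity-corrected z = (R + 0.5 - E[R]) / SD[R] = (6 + 0.5 - 7.0000) / 1.6514 = -0.3028.
Step 5: Two-sided p-value via normal approximation = 2*(1 - Phi(|z|)) = 0.762069.
Step 6: alpha = 0.1. fail to reject H0.

R = 6, z = -0.3028, p = 0.762069, fail to reject H0.


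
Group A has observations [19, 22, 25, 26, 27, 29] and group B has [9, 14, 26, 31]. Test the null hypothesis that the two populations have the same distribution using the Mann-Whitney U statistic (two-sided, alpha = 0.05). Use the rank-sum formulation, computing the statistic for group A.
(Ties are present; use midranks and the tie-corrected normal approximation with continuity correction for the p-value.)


Step 1: Combine and sort all 10 observations; assign midranks.
sorted (value, group): (9,Y), (14,Y), (19,X), (22,X), (25,X), (26,X), (26,Y), (27,X), (29,X), (31,Y)
ranks: 9->1, 14->2, 19->3, 22->4, 25->5, 26->6.5, 26->6.5, 27->8, 29->9, 31->10
Step 2: Rank sum for X: R1 = 3 + 4 + 5 + 6.5 + 8 + 9 = 35.5.
Step 3: U_X = R1 - n1(n1+1)/2 = 35.5 - 6*7/2 = 35.5 - 21 = 14.5.
       U_Y = n1*n2 - U_X = 24 - 14.5 = 9.5.
Step 4: Ties are present, so use the tie-corrected normal approximation (with continuity correction) for the p-value.
Step 5: p-value = 0.668870; compare to alpha = 0.05. fail to reject H0.

U_X = 14.5, p = 0.668870, fail to reject H0 at alpha = 0.05.
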